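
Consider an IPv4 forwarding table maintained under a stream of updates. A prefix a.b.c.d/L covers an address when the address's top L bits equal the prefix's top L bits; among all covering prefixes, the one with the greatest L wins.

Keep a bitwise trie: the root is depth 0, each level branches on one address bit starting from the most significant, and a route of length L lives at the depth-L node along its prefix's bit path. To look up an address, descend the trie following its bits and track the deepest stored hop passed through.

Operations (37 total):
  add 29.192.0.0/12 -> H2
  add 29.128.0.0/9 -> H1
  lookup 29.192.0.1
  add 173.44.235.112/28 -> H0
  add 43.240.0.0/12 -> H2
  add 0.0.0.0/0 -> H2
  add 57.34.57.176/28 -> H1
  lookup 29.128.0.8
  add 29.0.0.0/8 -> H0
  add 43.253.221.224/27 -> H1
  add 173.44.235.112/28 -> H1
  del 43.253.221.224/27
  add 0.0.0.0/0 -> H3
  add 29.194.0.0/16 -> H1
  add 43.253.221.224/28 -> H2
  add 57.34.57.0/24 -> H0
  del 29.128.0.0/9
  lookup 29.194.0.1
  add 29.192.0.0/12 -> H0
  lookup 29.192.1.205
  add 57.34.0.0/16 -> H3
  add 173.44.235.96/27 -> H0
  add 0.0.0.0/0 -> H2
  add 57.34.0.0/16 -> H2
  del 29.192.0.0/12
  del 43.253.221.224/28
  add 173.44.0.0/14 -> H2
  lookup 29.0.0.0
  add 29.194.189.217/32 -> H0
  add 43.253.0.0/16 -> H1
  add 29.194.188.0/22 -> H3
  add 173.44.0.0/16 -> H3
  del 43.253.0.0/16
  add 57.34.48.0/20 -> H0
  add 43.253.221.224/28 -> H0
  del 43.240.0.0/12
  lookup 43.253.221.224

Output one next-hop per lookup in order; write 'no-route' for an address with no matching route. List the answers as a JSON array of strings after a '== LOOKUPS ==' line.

Apply in order:
  add 29.192.0.0/12 -> H2 at depth 12
  add 29.128.0.0/9 -> H1 at depth 9
  ? 29.192.0.1  path d0:-→d1:-→d2:-→d3:-→d4:-→d5:-→d6:-→d7:-→d8:-→d9:H1→d10:-→d11:-→d12:H2  best=H2
  add 173.44.235.112/28 -> H0 at depth 28
  add 43.240.0.0/12 -> H2 at depth 12
  add 0.0.0.0/0 -> H2 at depth 0
  add 57.34.57.176/28 -> H1 at depth 28
  ? 29.128.0.8  path d0:H2→d1:-→d2:-→d3:-→d4:-→d5:-→d6:-→d7:-→d8:-→d9:H1  best=H1
  add 29.0.0.0/8 -> H0 at depth 8
  add 43.253.221.224/27 -> H1 at depth 27
  add 173.44.235.112/28 -> H1 at depth 28
  - 43.253.221.224/27 clear@27
  add 0.0.0.0/0 -> H3 at depth 0
  add 29.194.0.0/16 -> H1 at depth 16
  add 43.253.221.224/28 -> H2 at depth 28
  add 57.34.57.0/24 -> H0 at depth 24
  - 29.128.0.0/9 clear@9
  ? 29.194.0.1  path d0:H3→d1:-→d2:-→d3:-→d4:-→d5:-→d6:-→d7:-→d8:H0→d9:-→d10:-→d11:-→d12:H2→d13:-→d14:-→d15:-→d16:H1  best=H1
  add 29.192.0.0/12 -> H0 at depth 12
  ? 29.192.1.205  path d0:H3→d1:-→d2:-→d3:-→d4:-→d5:-→d6:-→d7:-→d8:H0→d9:-→d10:-→d11:-→d12:H0→d13:-→d14:-  best=H0
  add 57.34.0.0/16 -> H3 at depth 16
  add 173.44.235.96/27 -> H0 at depth 27
  add 0.0.0.0/0 -> H2 at depth 0
  add 57.34.0.0/16 -> H2 at depth 16
  - 29.192.0.0/12 clear@12
  - 43.253.221.224/28 clear@28
  add 173.44.0.0/14 -> H2 at depth 14
  ? 29.0.0.0  path d0:H2→d1:-→d2:-→d3:-→d4:-→d5:-→d6:-→d7:-→d8:H0  best=H0
  add 29.194.189.217/32 -> H0 at depth 32
  add 43.253.0.0/16 -> H1 at depth 16
  add 29.194.188.0/22 -> H3 at depth 22
  add 173.44.0.0/16 -> H3 at depth 16
  - 43.253.0.0/16 clear@16
  add 57.34.48.0/20 -> H0 at depth 20
  add 43.253.221.224/28 -> H0 at depth 28
  - 43.240.0.0/12 clear@12
  ? 43.253.221.224  path d0:H2→d1:-→d2:-→d3:-→d4:-→d5:-→d6:-→d7:-→d8:-→d9:-→d10:-→d11:-→d12:-→d13:-→d14:-→d15:-→d16:-→d17:-→d18:-→d19:-→d20:-→d21:-→d22:-→d23:-→d24:-→d25:-→d26:-→d27:-→d28:H0  best=H0

== LOOKUPS ==
["H2","H1","H1","H0","H0","H0"]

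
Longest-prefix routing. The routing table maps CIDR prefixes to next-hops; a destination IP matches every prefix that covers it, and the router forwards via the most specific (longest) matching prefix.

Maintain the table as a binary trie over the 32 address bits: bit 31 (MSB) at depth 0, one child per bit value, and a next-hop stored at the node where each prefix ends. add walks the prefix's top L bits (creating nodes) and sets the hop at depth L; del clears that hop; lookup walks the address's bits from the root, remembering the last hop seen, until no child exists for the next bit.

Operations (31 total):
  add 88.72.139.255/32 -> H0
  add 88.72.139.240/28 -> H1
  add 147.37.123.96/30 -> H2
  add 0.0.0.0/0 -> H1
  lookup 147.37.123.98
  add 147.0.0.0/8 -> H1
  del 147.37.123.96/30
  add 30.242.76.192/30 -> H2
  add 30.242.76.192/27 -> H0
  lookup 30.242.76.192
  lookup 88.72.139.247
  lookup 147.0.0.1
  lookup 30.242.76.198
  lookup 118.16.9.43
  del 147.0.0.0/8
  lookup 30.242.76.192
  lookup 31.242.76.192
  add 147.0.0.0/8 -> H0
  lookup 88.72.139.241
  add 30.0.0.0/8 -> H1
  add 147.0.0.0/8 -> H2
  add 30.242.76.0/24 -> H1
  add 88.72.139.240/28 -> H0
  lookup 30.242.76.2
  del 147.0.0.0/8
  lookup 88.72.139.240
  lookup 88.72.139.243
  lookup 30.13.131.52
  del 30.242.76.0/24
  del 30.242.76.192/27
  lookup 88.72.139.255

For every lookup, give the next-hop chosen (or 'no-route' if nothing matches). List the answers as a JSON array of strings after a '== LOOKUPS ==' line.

Process each operation:
  + 88.72.139.255/32 (H0) depth=32
  + 88.72.139.240/28 (H1) depth=28
  + 147.37.123.96/30 (H2) depth=30
  + 0.0.0.0/0 (H1) depth=0
  ? 147.37.123.98  path d0:H1→d1:-→d2:-→d3:-→d4:-→d5:-→d6:-→d7:-→d8:-→d9:-→d10:-→d11:-→d12:-→d13:-→d14:-→d15:-→d16:-→d17:-→d18:-→d19:-→d20:-→d21:-→d22:-→d23:-→d24:-→d25:-→d26:-→d27:-→d28:-→d29:-→d30:H2  best=H2
  + 147.0.0.0/8 (H1) depth=8
  - 147.37.123.96/30 clear@30
  + 30.242.76.192/30 (H2) depth=30
  + 30.242.76.192/27 (H0) depth=27
  ? 30.242.76.192  path d0:H1→d1:-→d2:-→d3:-→d4:-→d5:-→d6:-→d7:-→d8:-→d9:-→d10:-→d11:-→d12:-→d13:-→d14:-→d15:-→d16:-→d17:-→d18:-→d19:-→d20:-→d21:-→d22:-→d23:-→d24:-→d25:-→d26:-→d27:H0→d28:-→d29:-→d30:H2  best=H2
  ? 88.72.139.247  path d0:H1→d1:-→d2:-→d3:-→d4:-→d5:-→d6:-→d7:-→d8:-→d9:-→d10:-→d11:-→d12:-→d13:-→d14:-→d15:-→d16:-→d17:-→d18:-→d19:-→d20:-→d21:-→d22:-→d23:-→d24:-→d25:-→d26:-→d27:-→d28:H1  best=H1
  ? 147.0.0.1  path d0:H1→d1:-→d2:-→d3:-→d4:-→d5:-→d6:-→d7:-→d8:H1→d9:-→d10:-  best=H1
  ? 30.242.76.198  path d0:H1→d1:-→d2:-→d3:-→d4:-→d5:-→d6:-→d7:-→d8:-→d9:-→d10:-→d11:-→d12:-→d13:-→d14:-→d15:-→d16:-→d17:-→d18:-→d19:-→d20:-→d21:-→d22:-→d23:-→d24:-→d25:-→d26:-→d27:H0→d28:-→d29:-  best=H0
  ? 118.16.9.43  path d0:H1→d1:-→d2:-  best=H1
  - 147.0.0.0/8 clear@8
  ? 30.242.76.192  path d0:H1→d1:-→d2:-→d3:-→d4:-→d5:-→d6:-→d7:-→d8:-→d9:-→d10:-→d11:-→d12:-→d13:-→d14:-→d15:-→d16:-→d17:-→d18:-→d19:-→d20:-→d21:-→d22:-→d23:-→d24:-→d25:-→d26:-→d27:H0→d28:-→d29:-→d30:H2  best=H2
  ? 31.242.76.192  path d0:H1→d1:-→d2:-→d3:-→d4:-→d5:-→d6:-→d7:-  best=H1
  + 147.0.0.0/8 (H0) depth=8
  ? 88.72.139.241  path d0:H1→d1:-→d2:-→d3:-→d4:-→d5:-→d6:-→d7:-→d8:-→d9:-→d10:-→d11:-→d12:-→d13:-→d14:-→d15:-→d16:-→d17:-→d18:-→d19:-→d20:-→d21:-→d22:-→d23:-→d24:-→d25:-→d26:-→d27:-→d28:H1  best=H1
  + 30.0.0.0/8 (H1) depth=8
  + 147.0.0.0/8 (H2) depth=8
  + 30.242.76.0/24 (H1) depth=24
  + 88.72.139.240/28 (H0) depth=28
  ? 30.242.76.2  path d0:H1→d1:-→d2:-→d3:-→d4:-→d5:-→d6:-→d7:-→d8:H1→d9:-→d10:-→d11:-→d12:-→d13:-→d14:-→d15:-→d16:-→d17:-→d18:-→d19:-→d20:-→d21:-→d22:-→d23:-→d24:H1  best=H1
  - 147.0.0.0/8 clear@8
  ? 88.72.139.240  path d0:H1→d1:-→d2:-→d3:-→d4:-→d5:-→d6:-→d7:-→d8:-→d9:-→d10:-→d11:-→d12:-→d13:-→d14:-→d15:-→d16:-→d17:-→d18:-→d19:-→d20:-→d21:-→d22:-→d23:-→d24:-→d25:-→d26:-→d27:-→d28:H0  best=H0
  ? 88.72.139.243  path d0:H1→d1:-→d2:-→d3:-→d4:-→d5:-→d6:-→d7:-→d8:-→d9:-→d10:-→d11:-→d12:-→d13:-→d14:-→d15:-→d16:-→d17:-→d18:-→d19:-→d20:-→d21:-→d22:-→d23:-→d24:-→d25:-→d26:-→d27:-→d28:H0  best=H0
  ? 30.13.131.52  path d0:H1→d1:-→d2:-→d3:-→d4:-→d5:-→d6:-→d7:-→d8:H1  best=H1
  - 30.242.76.0/24 clear@24
  - 30.242.76.192/27 clear@27
  ? 88.72.139.255  path d0:H1→d1:-→d2:-→d3:-→d4:-→d5:-→d6:-→d7:-→d8:-→d9:-→d10:-→d11:-→d12:-→d13:-→d14:-→d15:-→d16:-→d17:-→d18:-→d19:-→d20:-→d21:-→d22:-→d23:-→d24:-→d25:-→d26:-→d27:-→d28:H0→d29:-→d30:-→d31:-→d32:H0  best=H0

== LOOKUPS ==
["H2","H2","H1","H1","H0","H1","H2","H1","H1","H1","H0","H0","H1","H0"]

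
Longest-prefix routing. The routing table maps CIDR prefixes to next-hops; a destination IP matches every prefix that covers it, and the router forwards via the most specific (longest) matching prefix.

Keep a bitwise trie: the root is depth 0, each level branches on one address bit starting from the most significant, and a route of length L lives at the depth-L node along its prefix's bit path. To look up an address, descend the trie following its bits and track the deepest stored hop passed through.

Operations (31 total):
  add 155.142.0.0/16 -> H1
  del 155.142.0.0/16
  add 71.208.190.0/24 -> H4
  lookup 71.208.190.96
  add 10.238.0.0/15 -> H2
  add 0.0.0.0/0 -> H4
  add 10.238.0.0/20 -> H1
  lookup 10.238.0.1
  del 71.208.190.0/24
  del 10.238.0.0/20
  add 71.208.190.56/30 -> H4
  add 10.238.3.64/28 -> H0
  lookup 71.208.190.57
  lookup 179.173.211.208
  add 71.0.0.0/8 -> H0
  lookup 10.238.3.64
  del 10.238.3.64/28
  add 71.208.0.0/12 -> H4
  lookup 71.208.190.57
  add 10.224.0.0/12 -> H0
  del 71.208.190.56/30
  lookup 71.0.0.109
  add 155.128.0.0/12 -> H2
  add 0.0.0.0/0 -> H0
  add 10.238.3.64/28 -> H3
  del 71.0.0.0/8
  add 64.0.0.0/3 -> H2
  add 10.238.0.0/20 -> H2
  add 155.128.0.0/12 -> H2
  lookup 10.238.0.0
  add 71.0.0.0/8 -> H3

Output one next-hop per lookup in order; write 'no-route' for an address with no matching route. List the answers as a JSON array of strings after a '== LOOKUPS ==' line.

Trace:
  add 155.142.0.0/16 -> H1 at depth 16
  del 155.142.0.0/16 (clear depth 16)
  add 71.208.190.0/24 -> H4 at depth 24
  Q 71.208.190.96: descend 010001111101000010111110 ; hops seen [H4] ; pick H4
  add 10.238.0.0/15 -> H2 at depth 15
  add 0.0.0.0/0 -> H4 at depth 0
  add 10.238.0.0/20 -> H1 at depth 20
  Q 10.238.0.1: descend 00001010111011100000 ; hops seen [H4,H2,H1] ; pick H1
  del 71.208.190.0/24 (clear depth 24)
  del 10.238.0.0/20 (clear depth 20)
  add 71.208.190.56/30 -> H4 at depth 30
  add 10.238.3.64/28 -> H0 at depth 28
  Q 71.208.190.57: descend 010001111101000010111110001110 ; hops seen [H4,H4] ; pick H4
  Q 179.173.211.208: descend 10 ; hops seen [H4] ; pick H4
  add 71.0.0.0/8 -> H0 at depth 8
  Q 10.238.3.64: descend 0000101011101110000000110100 ; hops seen [H4,H2,H0] ; pick H0
  del 10.238.3.64/28 (clear depth 28)
  add 71.208.0.0/12 -> H4 at depth 12
  Q 71.208.190.57: descend 010001111101000010111110001110 ; hops seen [H4,H0,H4,H4] ; pick H4
  add 10.224.0.0/12 -> H0 at depth 12
  del 71.208.190.56/30 (clear depth 30)
  Q 71.0.0.109: descend 01000111 ; hops seen [H4,H0] ; pick H0
  add 155.128.0.0/12 -> H2 at depth 12
  add 0.0.0.0/0 -> H0 at depth 0
  add 10.238.3.64/28 -> H3 at depth 28
  del 71.0.0.0/8 (clear depth 8)
  add 64.0.0.0/3 -> H2 at depth 3
  add 10.238.0.0/20 -> H2 at depth 20
  add 155.128.0.0/12 -> H2 at depth 12
  Q 10.238.0.0: descend 0000101011101110000000 ; hops seen [H0,H0,H2,H2] ; pick H2
  add 71.0.0.0/8 -> H3 at depth 8

== LOOKUPS ==
["H4","H1","H4","H4","H0","H4","H0","H2"]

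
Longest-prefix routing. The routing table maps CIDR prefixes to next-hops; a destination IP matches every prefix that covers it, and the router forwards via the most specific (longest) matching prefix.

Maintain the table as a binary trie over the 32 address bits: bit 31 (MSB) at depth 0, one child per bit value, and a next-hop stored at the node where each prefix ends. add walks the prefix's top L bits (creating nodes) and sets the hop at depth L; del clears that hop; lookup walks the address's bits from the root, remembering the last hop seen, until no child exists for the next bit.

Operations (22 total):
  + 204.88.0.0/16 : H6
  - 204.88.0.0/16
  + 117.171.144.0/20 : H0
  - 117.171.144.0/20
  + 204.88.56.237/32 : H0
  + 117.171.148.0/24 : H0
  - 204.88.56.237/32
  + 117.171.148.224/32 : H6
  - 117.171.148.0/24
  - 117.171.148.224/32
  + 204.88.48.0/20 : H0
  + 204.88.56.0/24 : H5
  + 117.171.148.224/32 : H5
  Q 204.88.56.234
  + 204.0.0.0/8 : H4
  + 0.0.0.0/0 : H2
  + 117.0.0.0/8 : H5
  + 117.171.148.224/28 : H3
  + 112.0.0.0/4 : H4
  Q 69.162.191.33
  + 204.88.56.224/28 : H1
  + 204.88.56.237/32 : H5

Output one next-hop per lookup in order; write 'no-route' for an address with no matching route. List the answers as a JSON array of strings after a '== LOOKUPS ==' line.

Trace:
  + 204.88.0.0/16 (H6) depth=16
  - 204.88.0.0/16 clear@16
  + 117.171.144.0/20 (H0) depth=20
  - 117.171.144.0/20 clear@20
  + 204.88.56.237/32 (H0) depth=32
  + 117.171.148.0/24 (H0) depth=24
  - 204.88.56.237/32 clear@32
  + 117.171.148.224/32 (H6) depth=32
  - 117.171.148.0/24 clear@24
  - 117.171.148.224/32 clear@32
  + 204.88.48.0/20 (H0) depth=20
  + 204.88.56.0/24 (H5) depth=24
  + 117.171.148.224/32 (H5) depth=32
  ? 204.88.56.234  path d0:-→d1:-→d2:-→d3:-→d4:-→d5:-→d6:-→d7:-→d8:-→d9:-→d10:-→d11:-→d12:-→d13:-→d14:-→d15:-→d16:-→d17:-→d18:-→d19:-→d20:H0→d21:-→d22:-→d23:-→d24:H5→d25:-→d26:-→d27:-→d28:-→d29:-  best=H5
  + 204.0.0.0/8 (H4) depth=8
  + 0.0.0.0/0 (H2) depth=0
  + 117.0.0.0/8 (H5) depth=8
  + 117.171.148.224/28 (H3) depth=28
  + 112.0.0.0/4 (H4) depth=4
  ? 69.162.191.33  path d0:H2→d1:-→d2:-  best=H2
  + 204.88.56.224/28 (H1) depth=28
  + 204.88.56.237/32 (H5) depth=32

== LOOKUPS ==
["H5","H2"]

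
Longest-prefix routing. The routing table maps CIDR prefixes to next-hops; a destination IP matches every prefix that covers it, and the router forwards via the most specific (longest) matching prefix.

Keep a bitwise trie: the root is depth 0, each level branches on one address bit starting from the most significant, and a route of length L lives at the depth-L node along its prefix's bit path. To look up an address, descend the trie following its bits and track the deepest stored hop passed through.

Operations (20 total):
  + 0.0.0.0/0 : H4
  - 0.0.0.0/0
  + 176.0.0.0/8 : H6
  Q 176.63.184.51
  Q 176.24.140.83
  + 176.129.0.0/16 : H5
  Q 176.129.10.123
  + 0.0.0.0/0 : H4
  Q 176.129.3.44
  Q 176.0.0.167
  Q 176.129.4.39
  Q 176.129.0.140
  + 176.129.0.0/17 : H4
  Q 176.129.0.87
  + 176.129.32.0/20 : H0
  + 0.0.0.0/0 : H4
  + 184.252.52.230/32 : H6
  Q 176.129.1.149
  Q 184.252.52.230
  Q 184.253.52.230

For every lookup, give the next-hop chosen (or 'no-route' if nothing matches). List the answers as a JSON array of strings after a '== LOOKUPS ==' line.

Apply in order:
  add 0.0.0.0/0 -> H4 at depth 0
  del 0.0.0.0/0 (clear depth 0)
  add 176.0.0.0/8 -> H6 at depth 8
  lookup 176.63.184.51: bits 10110000 walk d0:-→d1:-→d2:-→d3:-→d4:-→d5:-→d6:-→d7:-→d8:H6 -> H6
  lookup 176.24.140.83: bits 10110000 walk d0:-→d1:-→d2:-→d3:-→d4:-→d5:-→d6:-→d7:-→d8:H6 -> H6
  add 176.129.0.0/16 -> H5 at depth 16
  lookup 176.129.10.123: bits 1011000010000001 walk d0:-→d1:-→d2:-→d3:-→d4:-→d5:-→d6:-→d7:-→d8:H6→d9:-→d10:-→d11:-→d12:-→d13:-→d14:-→d15:-→d16:H5 -> H5
  add 0.0.0.0/0 -> H4 at depth 0
  lookup 176.129.3.44: bits 1011000010000001 walk d0:H4→d1:-→d2:-→d3:-→d4:-→d5:-→d6:-→d7:-→d8:H6→d9:-→d10:-→d11:-→d12:-→d13:-→d14:-→d15:-→d16:H5 -> H5
  lookup 176.0.0.167: bits 10110000 walk d0:H4→d1:-→d2:-→d3:-→d4:-→d5:-→d6:-→d7:-→d8:H6 -> H6
  lookup 176.129.4.39: bits 1011000010000001 walk d0:H4→d1:-→d2:-→d3:-→d4:-→d5:-→d6:-→d7:-→d8:H6→d9:-→d10:-→d11:-→d12:-→d13:-→d14:-→d15:-→d16:H5 -> H5
  lookup 176.129.0.140: bits 1011000010000001 walk d0:H4→d1:-→d2:-→d3:-→d4:-→d5:-→d6:-→d7:-→d8:H6→d9:-→d10:-→d11:-→d12:-→d13:-→d14:-→d15:-→d16:H5 -> H5
  add 176.129.0.0/17 -> H4 at depth 17
  lookup 176.129.0.87: bits 10110000100000010 walk d0:H4→d1:-→d2:-→d3:-→d4:-→d5:-→d6:-→d7:-→d8:H6→d9:-→d10:-→d11:-→d12:-→d13:-→d14:-→d15:-→d16:H5→d17:H4 -> H4
  add 176.129.32.0/20 -> H0 at depth 20
  add 0.0.0.0/0 -> H4 at depth 0
  add 184.252.52.230/32 -> H6 at depth 32
  lookup 176.129.1.149: bits 101100001000000100 walk d0:H4→d1:-→d2:-→d3:-→d4:-→d5:-→d6:-→d7:-→d8:H6→d9:-→d10:-→d11:-→d12:-→d13:-→d14:-→d15:-→d16:H5→d17:H4→d18:- -> H4
  lookup 184.252.52.230: bits 10111000111111000011010011100110 walk d0:H4→d1:-→d2:-→d3:-→d4:-→d5:-→d6:-→d7:-→d8:-→d9:-→d10:-→d11:-→d12:-→d13:-→d14:-→d15:-→d16:-→d17:-→d18:-→d19:-→d20:-→d21:-→d22:-→d23:-→d24:-→d25:-→d26:-→d27:-→d28:-→d29:-→d30:-→d31:-→d32:H6 -> H6
  lookup 184.253.52.230: bits 101110001111110 walk d0:H4→d1:-→d2:-→d3:-→d4:-→d5:-→d6:-→d7:-→d8:-→d9:-→d10:-→d11:-→d12:-→d13:-→d14:-→d15:- -> H4

== LOOKUPS ==
["H6","H6","H5","H5","H6","H5","H5","H4","H4","H6","H4"]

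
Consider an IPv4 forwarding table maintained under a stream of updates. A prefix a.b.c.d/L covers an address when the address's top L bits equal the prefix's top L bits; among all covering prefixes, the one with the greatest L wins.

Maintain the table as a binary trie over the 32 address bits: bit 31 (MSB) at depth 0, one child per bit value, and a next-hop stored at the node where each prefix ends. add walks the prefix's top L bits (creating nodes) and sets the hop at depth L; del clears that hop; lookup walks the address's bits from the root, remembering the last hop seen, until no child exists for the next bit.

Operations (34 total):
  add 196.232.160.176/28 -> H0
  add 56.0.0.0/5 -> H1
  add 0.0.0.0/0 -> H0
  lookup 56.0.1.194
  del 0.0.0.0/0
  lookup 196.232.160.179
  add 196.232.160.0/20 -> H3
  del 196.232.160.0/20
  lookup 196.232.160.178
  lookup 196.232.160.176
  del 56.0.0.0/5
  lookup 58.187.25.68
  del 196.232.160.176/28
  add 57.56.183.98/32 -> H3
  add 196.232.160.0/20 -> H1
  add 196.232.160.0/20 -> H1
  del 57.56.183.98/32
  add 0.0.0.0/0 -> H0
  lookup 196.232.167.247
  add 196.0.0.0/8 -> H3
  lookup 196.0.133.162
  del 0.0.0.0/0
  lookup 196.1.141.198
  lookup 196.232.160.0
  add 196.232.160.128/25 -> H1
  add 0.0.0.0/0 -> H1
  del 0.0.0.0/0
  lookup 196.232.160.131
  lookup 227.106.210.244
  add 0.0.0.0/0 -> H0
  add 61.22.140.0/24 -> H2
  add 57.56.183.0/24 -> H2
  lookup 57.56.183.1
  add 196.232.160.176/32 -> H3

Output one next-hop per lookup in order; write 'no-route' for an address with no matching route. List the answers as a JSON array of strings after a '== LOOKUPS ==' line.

Apply in order:
  + 196.232.160.176/28 (H0) depth=28
  + 56.0.0.0/5 (H1) depth=5
  + 0.0.0.0/0 (H0) depth=0
  Q 56.0.1.194: descend 00111 ; hops seen [H0,H1] ; pick H1
  del 0.0.0.0/0 (clear depth 0)
  Q 196.232.160.179: descend 1100010011101000101000001011 ; hops seen [H0] ; pick H0
  + 196.232.160.0/20 (H3) depth=20
  del 196.232.160.0/20 (clear depth 20)
  Q 196.232.160.178: descend 1100010011101000101000001011 ; hops seen [H0] ; pick H0
  Q 196.232.160.176: descend 1100010011101000101000001011 ; hops seen [H0] ; pick H0
  del 56.0.0.0/5 (clear depth 5)
  Q 58.187.25.68: descend 00111 ; hops seen [∅] ; pick no-route
  del 196.232.160.176/28 (clear depth 28)
  + 57.56.183.98/32 (H3) depth=32
  + 196.232.160.0/20 (H1) depth=20
  + 196.232.160.0/20 (H1) depth=20
  del 57.56.183.98/32 (clear depth 32)
  + 0.0.0.0/0 (H0) depth=0
  Q 196.232.167.247: descend 110001001110100010100 ; hops seen [H0,H1] ; pick H1
  + 196.0.0.0/8 (H3) depth=8
  Q 196.0.133.162: descend 11000100 ; hops seen [H0,H3] ; pick H3
  del 0.0.0.0/0 (clear depth 0)
  Q 196.1.141.198: descend 11000100 ; hops seen [H3] ; pick H3
  Q 196.232.160.0: descend 110001001110100010100000 ; hops seen [H3,H1] ; pick H1
  + 196.232.160.128/25 (H1) depth=25
  + 0.0.0.0/0 (H1) depth=0
  del 0.0.0.0/0 (clear depth 0)
  Q 196.232.160.131: descend 11000100111010001010000010 ; hops seen [H3,H1,H1] ; pick H1
  Q 227.106.210.244: descend 11 ; hops seen [∅] ; pick no-route
  + 0.0.0.0/0 (H0) depth=0
  + 61.22.140.0/24 (H2) depth=24
  + 57.56.183.0/24 (H2) depth=24
  Q 57.56.183.1: descend 0011100100111000101101110 ; hops seen [H0,H2] ; pick H2
  + 196.232.160.176/32 (H3) depth=32

== LOOKUPS ==
["H1","H0","H0","H0","no-route","H1","H3","H3","H1","H1","no-route","H2"]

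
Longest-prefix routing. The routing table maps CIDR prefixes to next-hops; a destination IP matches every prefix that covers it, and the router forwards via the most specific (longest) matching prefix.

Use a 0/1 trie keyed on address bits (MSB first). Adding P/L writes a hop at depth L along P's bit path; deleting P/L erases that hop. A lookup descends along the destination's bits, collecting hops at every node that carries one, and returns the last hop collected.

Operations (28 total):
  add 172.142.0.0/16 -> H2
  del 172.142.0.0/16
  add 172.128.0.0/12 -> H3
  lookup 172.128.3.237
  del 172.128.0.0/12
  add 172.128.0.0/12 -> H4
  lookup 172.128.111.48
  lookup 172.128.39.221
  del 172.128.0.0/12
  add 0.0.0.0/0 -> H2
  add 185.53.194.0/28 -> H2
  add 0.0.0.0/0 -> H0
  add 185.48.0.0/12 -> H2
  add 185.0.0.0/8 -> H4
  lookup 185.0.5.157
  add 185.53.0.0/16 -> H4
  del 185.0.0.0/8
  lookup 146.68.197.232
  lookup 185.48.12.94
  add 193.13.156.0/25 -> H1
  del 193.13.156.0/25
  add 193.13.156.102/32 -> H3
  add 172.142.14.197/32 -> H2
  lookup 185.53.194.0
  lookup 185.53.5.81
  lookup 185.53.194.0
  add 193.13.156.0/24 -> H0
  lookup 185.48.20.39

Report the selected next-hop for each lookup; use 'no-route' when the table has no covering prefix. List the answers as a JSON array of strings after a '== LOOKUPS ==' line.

Process each operation:
  + 172.142.0.0/16 (H2) depth=16
  - 172.142.0.0/16 clear@16
  + 172.128.0.0/12 (H3) depth=12
  ? 172.128.3.237  path d0:-→d1:-→d2:-→d3:-→d4:-→d5:-→d6:-→d7:-→d8:-→d9:-→d10:-→d11:-→d12:H3  best=H3
  - 172.128.0.0/12 clear@12
  + 172.128.0.0/12 (H4) depth=12
  ? 172.128.111.48  path d0:-→d1:-→d2:-→d3:-→d4:-→d5:-→d6:-→d7:-→d8:-→d9:-→d10:-→d11:-→d12:H4  best=H4
  ? 172.128.39.221  path d0:-→d1:-→d2:-→d3:-→d4:-→d5:-→d6:-→d7:-→d8:-→d9:-→d10:-→d11:-→d12:H4  best=H4
  - 172.128.0.0/12 clear@12
  + 0.0.0.0/0 (H2) depth=0
  + 185.53.194.0/28 (H2) depth=28
  + 0.0.0.0/0 (H0) depth=0
  + 185.48.0.0/12 (H2) depth=12
  + 185.0.0.0/8 (H4) depth=8
  ? 185.0.5.157  path d0:H0→d1:-→d2:-→d3:-→d4:-→d5:-→d6:-→d7:-→d8:H4→d9:-→d10:-  best=H4
  + 185.53.0.0/16 (H4) depth=16
  - 185.0.0.0/8 clear@8
  ? 146.68.197.232  path d0:H0→d1:-→d2:-  best=H0
  ? 185.48.12.94  path d0:H0→d1:-→d2:-→d3:-→d4:-→d5:-→d6:-→d7:-→d8:-→d9:-→d10:-→d11:-→d12:H2→d13:-  best=H2
  + 193.13.156.0/25 (H1) depth=25
  - 193.13.156.0/25 clear@25
  + 193.13.156.102/32 (H3) depth=32
  + 172.142.14.197/32 (H2) depth=32
  ? 185.53.194.0  path d0:H0→d1:-→d2:-→d3:-→d4:-→d5:-→d6:-→d7:-→d8:-→d9:-→d10:-→d11:-→d12:H2→d13:-→d14:-→d15:-→d16:H4→d17:-→d18:-→d19:-→d20:-→d21:-→d22:-→d23:-→d24:-→d25:-→d26:-→d27:-→d28:H2  best=H2
  ? 185.53.5.81  path d0:H0→d1:-→d2:-→d3:-→d4:-→d5:-→d6:-→d7:-→d8:-→d9:-→d10:-→d11:-→d12:H2→d13:-→d14:-→d15:-→d16:H4  best=H4
  ? 185.53.194.0  path d0:H0→d1:-→d2:-→d3:-→d4:-→d5:-→d6:-→d7:-→d8:-→d9:-→d10:-→d11:-→d12:H2→d13:-→d14:-→d15:-→d16:H4→d17:-→d18:-→d19:-→d20:-→d21:-→d22:-→d23:-→d24:-→d25:-→d26:-→d27:-→d28:H2  best=H2
  + 193.13.156.0/24 (H0) depth=24
  ? 185.48.20.39  path d0:H0→d1:-→d2:-→d3:-→d4:-→d5:-→d6:-→d7:-→d8:-→d9:-→d10:-→d11:-→d12:H2→d13:-  best=H2

== LOOKUPS ==
["H3","H4","H4","H4","H0","H2","H2","H4","H2","H2"]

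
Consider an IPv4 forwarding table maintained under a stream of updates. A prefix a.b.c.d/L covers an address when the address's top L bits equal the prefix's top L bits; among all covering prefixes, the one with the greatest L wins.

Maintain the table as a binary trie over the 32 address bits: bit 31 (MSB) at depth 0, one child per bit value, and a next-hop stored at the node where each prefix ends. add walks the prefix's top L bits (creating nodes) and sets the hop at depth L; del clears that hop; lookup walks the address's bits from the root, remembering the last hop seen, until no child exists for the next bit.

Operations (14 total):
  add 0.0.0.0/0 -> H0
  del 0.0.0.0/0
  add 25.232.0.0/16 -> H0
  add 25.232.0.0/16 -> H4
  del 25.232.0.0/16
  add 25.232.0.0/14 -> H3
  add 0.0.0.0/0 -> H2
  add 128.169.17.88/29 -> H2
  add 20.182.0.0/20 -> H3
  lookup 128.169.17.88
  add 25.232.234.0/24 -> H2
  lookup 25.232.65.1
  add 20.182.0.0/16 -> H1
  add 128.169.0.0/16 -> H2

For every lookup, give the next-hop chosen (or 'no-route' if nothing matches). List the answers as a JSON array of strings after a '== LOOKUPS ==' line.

Trace:
  add 0.0.0.0/0 -> H0 at depth 0
  - 0.0.0.0/0 clear@0
  add 25.232.0.0/16 -> H0 at depth 16
  add 25.232.0.0/16 -> H4 at depth 16
  - 25.232.0.0/16 clear@16
  add 25.232.0.0/14 -> H3 at depth 14
  add 0.0.0.0/0 -> H2 at depth 0
  add 128.169.17.88/29 -> H2 at depth 29
  add 20.182.0.0/20 -> H3 at depth 20
  Q 128.169.17.88: descend 10000000101010010001000101011 ; hops seen [H2,H2] ; pick H2
  add 25.232.234.0/24 -> H2 at depth 24
  Q 25.232.65.1: descend 0001100111101000 ; hops seen [H2,H3] ; pick H3
  add 20.182.0.0/16 -> H1 at depth 16
  add 128.169.0.0/16 -> H2 at depth 16

== LOOKUPS ==
["H2","H3"]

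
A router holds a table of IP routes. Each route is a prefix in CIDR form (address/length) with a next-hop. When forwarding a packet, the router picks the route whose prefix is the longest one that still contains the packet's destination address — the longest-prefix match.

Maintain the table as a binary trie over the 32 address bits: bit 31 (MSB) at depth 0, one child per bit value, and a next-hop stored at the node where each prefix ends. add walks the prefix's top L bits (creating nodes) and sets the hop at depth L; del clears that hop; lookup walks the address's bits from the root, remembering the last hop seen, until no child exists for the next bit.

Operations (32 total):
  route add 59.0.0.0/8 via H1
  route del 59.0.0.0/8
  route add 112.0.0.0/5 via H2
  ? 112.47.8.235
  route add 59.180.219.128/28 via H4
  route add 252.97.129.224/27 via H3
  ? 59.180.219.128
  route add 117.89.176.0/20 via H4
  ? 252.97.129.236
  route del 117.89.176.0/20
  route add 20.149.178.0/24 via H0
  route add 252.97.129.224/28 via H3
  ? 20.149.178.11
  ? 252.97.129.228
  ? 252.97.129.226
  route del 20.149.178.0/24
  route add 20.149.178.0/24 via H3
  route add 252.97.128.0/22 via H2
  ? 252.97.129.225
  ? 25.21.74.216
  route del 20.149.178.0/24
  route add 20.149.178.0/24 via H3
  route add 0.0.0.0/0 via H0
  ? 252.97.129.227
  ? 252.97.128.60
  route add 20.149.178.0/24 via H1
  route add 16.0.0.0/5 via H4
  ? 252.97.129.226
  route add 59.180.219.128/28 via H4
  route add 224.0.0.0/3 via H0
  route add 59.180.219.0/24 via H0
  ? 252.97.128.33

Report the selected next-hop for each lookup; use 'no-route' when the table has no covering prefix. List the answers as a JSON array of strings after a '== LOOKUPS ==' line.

Process each operation:
  add 59.0.0.0/8 -> H1 at depth 8
  - 59.0.0.0/8 clear@8
  add 112.0.0.0/5 -> H2 at depth 5
  Q 112.47.8.235: descend 01110 ; hops seen [H2] ; pick H2
  add 59.180.219.128/28 -> H4 at depth 28
  add 252.97.129.224/27 -> H3 at depth 27
  Q 59.180.219.128: descend 0011101110110100110110111000 ; hops seen [H4] ; pick H4
  add 117.89.176.0/20 -> H4 at depth 20
  Q 252.97.129.236: descend 111111000110000110000001111 ; hops seen [H3] ; pick H3
  - 117.89.176.0/20 clear@20
  add 20.149.178.0/24 -> H0 at depth 24
  add 252.97.129.224/28 -> H3 at depth 28
  Q 20.149.178.11: descend 000101001001010110110010 ; hops seen [H0] ; pick H0
  Q 252.97.129.228: descend 1111110001100001100000011110 ; hops seen [H3,H3] ; pick H3
  Q 252.97.129.226: descend 1111110001100001100000011110 ; hops seen [H3,H3] ; pick H3
  - 20.149.178.0/24 clear@24
  add 20.149.178.0/24 -> H3 at depth 24
  add 252.97.128.0/22 -> H2 at depth 22
  Q 252.97.129.225: descend 1111110001100001100000011110 ; hops seen [H2,H3,H3] ; pick H3
  Q 25.21.74.216: descend 0001 ; hops seen [∅] ; pick no-route
  - 20.149.178.0/24 clear@24
  add 20.149.178.0/24 -> H3 at depth 24
  add 0.0.0.0/0 -> H0 at depth 0
  Q 252.97.129.227: descend 1111110001100001100000011110 ; hops seen [H0,H2,H3,H3] ; pick H3
  Q 252.97.128.60: descend 11111100011000011000000 ; hops seen [H0,H2] ; pick H2
  add 20.149.178.0/24 -> H1 at depth 24
  add 16.0.0.0/5 -> H4 at depth 5
  Q 252.97.129.226: descend 1111110001100001100000011110 ; hops seen [H0,H2,H3,H3] ; pick H3
  add 59.180.219.128/28 -> H4 at depth 28
  add 224.0.0.0/3 -> H0 at depth 3
  add 59.180.219.0/24 -> H0 at depth 24
  Q 252.97.128.33: descend 11111100011000011000000 ; hops seen [H0,H0,H2] ; pick H2

== LOOKUPS ==
["H2","H4","H3","H0","H3","H3","H3","no-route","H3","H2","H3","H2"]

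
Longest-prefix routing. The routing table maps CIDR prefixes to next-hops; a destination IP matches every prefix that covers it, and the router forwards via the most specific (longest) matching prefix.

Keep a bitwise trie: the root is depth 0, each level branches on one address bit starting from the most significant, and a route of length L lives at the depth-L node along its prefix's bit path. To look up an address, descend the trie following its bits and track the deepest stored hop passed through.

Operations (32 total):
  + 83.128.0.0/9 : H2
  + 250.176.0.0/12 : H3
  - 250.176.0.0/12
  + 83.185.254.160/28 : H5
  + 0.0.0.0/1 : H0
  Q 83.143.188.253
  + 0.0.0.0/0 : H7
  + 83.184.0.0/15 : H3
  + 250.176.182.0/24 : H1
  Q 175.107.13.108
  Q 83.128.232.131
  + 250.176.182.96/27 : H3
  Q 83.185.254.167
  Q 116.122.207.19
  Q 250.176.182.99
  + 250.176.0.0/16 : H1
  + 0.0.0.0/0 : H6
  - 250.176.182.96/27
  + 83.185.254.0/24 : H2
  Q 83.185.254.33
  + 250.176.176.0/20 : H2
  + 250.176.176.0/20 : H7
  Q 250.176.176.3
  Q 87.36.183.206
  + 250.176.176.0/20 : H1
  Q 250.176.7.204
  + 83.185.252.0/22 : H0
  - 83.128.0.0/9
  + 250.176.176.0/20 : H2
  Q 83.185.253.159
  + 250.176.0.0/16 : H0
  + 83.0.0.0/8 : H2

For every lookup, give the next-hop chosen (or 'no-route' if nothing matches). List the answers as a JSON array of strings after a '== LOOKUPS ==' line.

Apply in order:
  + 83.128.0.0/9 (H2) depth=9
  + 250.176.0.0/12 (H3) depth=12
  - 250.176.0.0/12 clear@12
  + 83.185.254.160/28 (H5) depth=28
  + 0.0.0.0/1 (H0) depth=1
  lookup 83.143.188.253: bits 0101001110 walk d0:-→d1:H0→d2:-→d3:-→d4:-→d5:-→d6:-→d7:-→d8:-→d9:H2→d10:- -> H2
  + 0.0.0.0/0 (H7) depth=0
  + 83.184.0.0/15 (H3) depth=15
  + 250.176.182.0/24 (H1) depth=24
  lookup 175.107.13.108: bits 1 walk d0:H7→d1:- -> H7
  lookup 83.128.232.131: bits 0101001110 walk d0:H7→d1:H0→d2:-→d3:-→d4:-→d5:-→d6:-→d7:-→d8:-→d9:H2→d10:- -> H2
  + 250.176.182.96/27 (H3) depth=27
  lookup 83.185.254.167: bits 0101001110111001111111101010 walk d0:H7→d1:H0→d2:-→d3:-→d4:-→d5:-→d6:-→d7:-→d8:-→d9:H2→d10:-→d11:-→d12:-→d13:-→d14:-→d15:H3→d16:-→d17:-→d18:-→d19:-→d20:-→d21:-→d22:-→d23:-→d24:-→d25:-→d26:-→d27:-→d28:H5 -> H5
  lookup 116.122.207.19: bits 01 walk d0:H7→d1:H0→d2:- -> H0
  lookup 250.176.182.99: bits 111110101011000010110110011 walk d0:H7→d1:-→d2:-→d3:-→d4:-→d5:-→d6:-→d7:-→d8:-→d9:-→d10:-→d11:-→d12:-→d13:-→d14:-→d15:-→d16:-→d17:-→d18:-→d19:-→d20:-→d21:-→d22:-→d23:-→d24:H1→d25:-→d26:-→d27:H3 -> H3
  + 250.176.0.0/16 (H1) depth=16
  + 0.0.0.0/0 (H6) depth=0
  - 250.176.182.96/27 clear@27
  + 83.185.254.0/24 (H2) depth=24
  lookup 83.185.254.33: bits 010100111011100111111110 walk d0:H6→d1:H0→d2:-→d3:-→d4:-→d5:-→d6:-→d7:-→d8:-→d9:H2→d10:-→d11:-→d12:-→d13:-→d14:-→d15:H3→d16:-→d17:-→d18:-→d19:-→d20:-→d21:-→d22:-→d23:-→d24:H2 -> H2
  + 250.176.176.0/20 (H2) depth=20
  + 250.176.176.0/20 (H7) depth=20
  lookup 250.176.176.3: bits 111110101011000010110 walk d0:H6→d1:-→d2:-→d3:-→d4:-→d5:-→d6:-→d7:-→d8:-→d9:-→d10:-→d11:-→d12:-→d13:-→d14:-→d15:-→d16:H1→d17:-→d18:-→d19:-→d20:H7→d21:- -> H7
  lookup 87.36.183.206: bits 01010 walk d0:H6→d1:H0→d2:-→d3:-→d4:-→d5:- -> H0
  + 250.176.176.0/20 (H1) depth=20
  lookup 250.176.7.204: bits 1111101010110000 walk d0:H6→d1:-→d2:-→d3:-→d4:-→d5:-→d6:-→d7:-→d8:-→d9:-→d10:-→d11:-→d12:-→d13:-→d14:-→d15:-→d16:H1 -> H1
  + 83.185.252.0/22 (H0) depth=22
  - 83.128.0.0/9 clear@9
  + 250.176.176.0/20 (H2) depth=20
  lookup 83.185.253.159: bits 0101001110111001111111 walk d0:H6→d1:H0→d2:-→d3:-→d4:-→d5:-→d6:-→d7:-→d8:-→d9:-→d10:-→d11:-→d12:-→d13:-→d14:-→d15:H3→d16:-→d17:-→d18:-→d19:-→d20:-→d21:-→d22:H0 -> H0
  + 250.176.0.0/16 (H0) depth=16
  + 83.0.0.0/8 (H2) depth=8

== LOOKUPS ==
["H2","H7","H2","H5","H0","H3","H2","H7","H0","H1","H0"]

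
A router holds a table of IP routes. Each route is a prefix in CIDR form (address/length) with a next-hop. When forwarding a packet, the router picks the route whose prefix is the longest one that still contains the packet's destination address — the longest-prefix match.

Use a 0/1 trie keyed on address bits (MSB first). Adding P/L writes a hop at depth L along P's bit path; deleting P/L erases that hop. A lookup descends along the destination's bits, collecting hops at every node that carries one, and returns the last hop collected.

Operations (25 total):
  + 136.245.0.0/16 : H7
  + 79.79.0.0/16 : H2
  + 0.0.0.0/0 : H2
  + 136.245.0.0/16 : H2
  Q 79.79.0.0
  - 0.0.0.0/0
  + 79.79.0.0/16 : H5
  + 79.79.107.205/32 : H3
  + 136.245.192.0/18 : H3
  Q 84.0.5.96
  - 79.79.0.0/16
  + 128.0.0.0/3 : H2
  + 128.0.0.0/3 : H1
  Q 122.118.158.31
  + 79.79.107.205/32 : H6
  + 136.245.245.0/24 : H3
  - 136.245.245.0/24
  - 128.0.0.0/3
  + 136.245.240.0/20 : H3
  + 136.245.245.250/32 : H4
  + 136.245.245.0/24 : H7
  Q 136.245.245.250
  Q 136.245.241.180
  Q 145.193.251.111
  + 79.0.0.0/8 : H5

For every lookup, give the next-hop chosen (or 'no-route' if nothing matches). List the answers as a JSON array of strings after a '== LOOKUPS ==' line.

Apply in order:
  add 136.245.0.0/16 -> H7 at depth 16
  add 79.79.0.0/16 -> H2 at depth 16
  add 0.0.0.0/0 -> H2 at depth 0
  add 136.245.0.0/16 -> H2 at depth 16
  Q 79.79.0.0: descend 0100111101001111 ; hops seen [H2,H2] ; pick H2
  - 0.0.0.0/0 clear@0
  add 79.79.0.0/16 -> H5 at depth 16
  add 79.79.107.205/32 -> H3 at depth 32
  add 136.245.192.0/18 -> H3 at depth 18
  Q 84.0.5.96: descend 010 ; hops seen [∅] ; pick no-route
  - 79.79.0.0/16 clear@16
  add 128.0.0.0/3 -> H2 at depth 3
  add 128.0.0.0/3 -> H1 at depth 3
  Q 122.118.158.31: descend 01 ; hops seen [∅] ; pick no-route
  add 79.79.107.205/32 -> H6 at depth 32
  add 136.245.245.0/24 -> H3 at depth 24
  - 136.245.245.0/24 clear@24
  - 128.0.0.0/3 clear@3
  add 136.245.240.0/20 -> H3 at depth 20
  add 136.245.245.250/32 -> H4 at depth 32
  add 136.245.245.0/24 -> H7 at depth 24
  Q 136.245.245.250: descend 10001000111101011111010111111010 ; hops seen [H2,H3,H3,H7,H4] ; pick H4
  Q 136.245.241.180: descend 100010001111010111110 ; hops seen [H2,H3,H3] ; pick H3
  Q 145.193.251.111: descend 100 ; hops seen [∅] ; pick no-route
  add 79.0.0.0/8 -> H5 at depth 8

== LOOKUPS ==
["H2","no-route","no-route","H4","H3","no-route"]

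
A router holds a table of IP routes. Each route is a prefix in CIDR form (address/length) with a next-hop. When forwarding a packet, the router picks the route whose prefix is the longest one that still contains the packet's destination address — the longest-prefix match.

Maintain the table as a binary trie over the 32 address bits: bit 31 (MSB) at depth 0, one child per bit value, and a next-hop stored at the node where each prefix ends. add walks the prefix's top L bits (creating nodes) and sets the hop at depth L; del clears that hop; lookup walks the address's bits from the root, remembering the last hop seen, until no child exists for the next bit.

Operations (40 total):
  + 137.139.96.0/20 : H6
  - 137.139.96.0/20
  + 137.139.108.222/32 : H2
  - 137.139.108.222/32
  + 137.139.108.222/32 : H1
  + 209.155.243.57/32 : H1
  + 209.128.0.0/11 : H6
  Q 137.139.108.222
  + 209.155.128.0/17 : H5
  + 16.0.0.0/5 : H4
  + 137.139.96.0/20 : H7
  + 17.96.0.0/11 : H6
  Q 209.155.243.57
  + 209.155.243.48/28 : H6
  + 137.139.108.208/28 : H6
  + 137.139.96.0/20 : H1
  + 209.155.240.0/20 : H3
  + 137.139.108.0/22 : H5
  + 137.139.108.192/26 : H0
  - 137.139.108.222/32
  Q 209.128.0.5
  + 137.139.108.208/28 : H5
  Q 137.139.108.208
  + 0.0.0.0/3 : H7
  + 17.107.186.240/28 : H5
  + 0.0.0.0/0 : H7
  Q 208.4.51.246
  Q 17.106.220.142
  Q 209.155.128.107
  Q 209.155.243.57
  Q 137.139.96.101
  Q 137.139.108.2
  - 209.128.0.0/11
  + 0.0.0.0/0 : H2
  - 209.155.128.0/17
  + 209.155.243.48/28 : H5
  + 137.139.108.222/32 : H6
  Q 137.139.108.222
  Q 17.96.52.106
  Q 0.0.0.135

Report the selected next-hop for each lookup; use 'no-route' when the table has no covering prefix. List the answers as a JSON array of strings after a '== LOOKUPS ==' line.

Apply in order:
  + 137.139.96.0/20 (H6) depth=20
  del 137.139.96.0/20 (clear depth 20)
  + 137.139.108.222/32 (H2) depth=32
  del 137.139.108.222/32 (clear depth 32)
  + 137.139.108.222/32 (H1) depth=32
  + 209.155.243.57/32 (H1) depth=32
  + 209.128.0.0/11 (H6) depth=11
  lookup 137.139.108.222: bits 10001001100010110110110011011110 walk d0:-→d1:-→d2:-→d3:-→d4:-→d5:-→d6:-→d7:-→d8:-→d9:-→d10:-→d11:-→d12:-→d13:-→d14:-→d15:-→d16:-→d17:-→d18:-→d19:-→d20:-→d21:-→d22:-→d23:-→d24:-→d25:-→d26:-→d27:-→d28:-→d29:-→d30:-→d31:-→d32:H1 -> H1
  + 209.155.128.0/17 (H5) depth=17
  + 16.0.0.0/5 (H4) depth=5
  + 137.139.96.0/20 (H7) depth=20
  + 17.96.0.0/11 (H6) depth=11
  lookup 209.155.243.57: bits 11010001100110111111001100111001 walk d0:-→d1:-→d2:-→d3:-→d4:-→d5:-→d6:-→d7:-→d8:-→d9:-→d10:-→d11:H6→d12:-→d13:-→d14:-→d15:-→d16:-→d17:H5→d18:-→d19:-→d20:-→d21:-→d22:-→d23:-→d24:-→d25:-→d26:-→d27:-→d28:-→d29:-→d30:-→d31:-→d32:H1 -> H1
  + 209.155.243.48/28 (H6) depth=28
  + 137.139.108.208/28 (H6) depth=28
  + 137.139.96.0/20 (H1) depth=20
  + 209.155.240.0/20 (H3) depth=20
  + 137.139.108.0/22 (H5) depth=22
  + 137.139.108.192/26 (H0) depth=26
  del 137.139.108.222/32 (clear depth 32)
  lookup 209.128.0.5: bits 11010001100 walk d0:-→d1:-→d2:-→d3:-→d4:-→d5:-→d6:-→d7:-→d8:-→d9:-→d10:-→d11:H6 -> H6
  + 137.139.108.208/28 (H5) depth=28
  lookup 137.139.108.208: bits 1000100110001011011011001101 walk d0:-→d1:-→d2:-→d3:-→d4:-→d5:-→d6:-→d7:-→d8:-→d9:-→d10:-→d11:-→d12:-→d13:-→d14:-→d15:-→d16:-→d17:-→d18:-→d19:-→d20:H1→d21:-→d22:H5→d23:-→d24:-→d25:-→d26:H0→d27:-→d28:H5 -> H5
  + 0.0.0.0/3 (H7) depth=3
  + 17.107.186.240/28 (H5) depth=28
  + 0.0.0.0/0 (H7) depth=0
  lookup 208.4.51.246: bits 1101000 walk d0:H7→d1:-→d2:-→d3:-→d4:-→d5:-→d6:-→d7:- -> H7
  lookup 17.106.220.142: bits 000100010110101 walk d0:H7→d1:-→d2:-→d3:H7→d4:-→d5:H4→d6:-→d7:-→d8:-→d9:-→d10:-→d11:H6→d12:-→d13:-→d14:-→d15:- -> H6
  lookup 209.155.128.107: bits 11010001100110111 walk d0:H7→d1:-→d2:-→d3:-→d4:-→d5:-→d6:-→d7:-→d8:-→d9:-→d10:-→d11:H6→d12:-→d13:-→d14:-→d15:-→d16:-→d17:H5 -> H5
  lookup 209.155.243.57: bits 11010001100110111111001100111001 walk d0:H7→d1:-→d2:-→d3:-→d4:-→d5:-→d6:-→d7:-→d8:-→d9:-→d10:-→d11:H6→d12:-→d13:-→d14:-→d15:-→d16:-→d17:H5→d18:-→d19:-→d20:H3→d21:-→d22:-→d23:-→d24:-→d25:-→d26:-→d27:-→d28:H6→d29:-→d30:-→d31:-→d32:H1 -> H1
  lookup 137.139.96.101: bits 10001001100010110110 walk d0:H7→d1:-→d2:-→d3:-→d4:-→d5:-→d6:-→d7:-→d8:-→d9:-→d10:-→d11:-→d12:-→d13:-→d14:-→d15:-→d16:-→d17:-→d18:-→d19:-→d20:H1 -> H1
  lookup 137.139.108.2: bits 100010011000101101101100 walk d0:H7→d1:-→d2:-→d3:-→d4:-→d5:-→d6:-→d7:-→d8:-→d9:-→d10:-→d11:-→d12:-→d13:-→d14:-→d15:-→d16:-→d17:-→d18:-→d19:-→d20:H1→d21:-→d22:H5→d23:-→d24:- -> H5
  del 209.128.0.0/11 (clear depth 11)
  + 0.0.0.0/0 (H2) depth=0
  del 209.155.128.0/17 (clear depth 17)
  + 209.155.243.48/28 (H5) depth=28
  + 137.139.108.222/32 (H6) depth=32
  lookup 137.139.108.222: bits 10001001100010110110110011011110 walk d0:H2→d1:-→d2:-→d3:-→d4:-→d5:-→d6:-→d7:-→d8:-→d9:-→d10:-→d11:-→d12:-→d13:-→d14:-→d15:-→d16:-→d17:-→d18:-→d19:-→d20:H1→d21:-→d22:H5→d23:-→d24:-→d25:-→d26:H0→d27:-→d28:H5→d29:-→d30:-→d31:-→d32:H6 -> H6
  lookup 17.96.52.106: bits 000100010110 walk d0:H2→d1:-→d2:-→d3:H7→d4:-→d5:H4→d6:-→d7:-→d8:-→d9:-→d10:-→d11:H6→d12:- -> H6
  lookup 0.0.0.135: bits 000 walk d0:H2→d1:-→d2:-→d3:H7 -> H7

== LOOKUPS ==
["H1","H1","H6","H5","H7","H6","H5","H1","H1","H5","H6","H6","H7"]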